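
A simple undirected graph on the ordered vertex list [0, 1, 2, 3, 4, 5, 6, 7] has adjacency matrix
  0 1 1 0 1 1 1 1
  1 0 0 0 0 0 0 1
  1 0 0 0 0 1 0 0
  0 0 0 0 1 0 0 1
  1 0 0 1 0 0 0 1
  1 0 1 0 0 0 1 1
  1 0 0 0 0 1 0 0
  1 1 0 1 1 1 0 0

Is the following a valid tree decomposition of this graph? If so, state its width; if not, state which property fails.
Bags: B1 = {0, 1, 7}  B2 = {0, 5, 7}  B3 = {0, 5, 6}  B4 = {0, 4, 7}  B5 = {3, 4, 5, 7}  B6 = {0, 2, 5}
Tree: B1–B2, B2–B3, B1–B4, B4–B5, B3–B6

A tree decomposition must satisfy three properties: every vertex lies in some bag; for every edge, both endpoints lie together in some bag; and for every vertex, the bags containing it form a connected subtree. Here bags containing vertex 5 are not connected in the tree, so the decomposition is invalid.

No — bags containing vertex 5 are not connected in the tree.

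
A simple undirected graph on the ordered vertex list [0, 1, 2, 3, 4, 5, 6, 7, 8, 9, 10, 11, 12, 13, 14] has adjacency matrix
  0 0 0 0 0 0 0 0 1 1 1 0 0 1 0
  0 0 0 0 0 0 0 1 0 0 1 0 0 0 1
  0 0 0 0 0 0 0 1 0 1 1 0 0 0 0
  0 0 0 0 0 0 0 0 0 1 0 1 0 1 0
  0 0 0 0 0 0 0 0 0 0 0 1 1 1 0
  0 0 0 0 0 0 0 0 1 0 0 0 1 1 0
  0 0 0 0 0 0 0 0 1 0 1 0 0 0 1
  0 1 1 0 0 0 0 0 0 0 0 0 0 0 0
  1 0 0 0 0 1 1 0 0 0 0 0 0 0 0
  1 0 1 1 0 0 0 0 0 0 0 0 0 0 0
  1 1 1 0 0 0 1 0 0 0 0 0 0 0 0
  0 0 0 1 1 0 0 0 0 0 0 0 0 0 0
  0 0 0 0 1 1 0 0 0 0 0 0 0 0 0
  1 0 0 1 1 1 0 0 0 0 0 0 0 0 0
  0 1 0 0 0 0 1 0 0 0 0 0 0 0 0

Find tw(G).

3

A width-3 tree decomposition is:
Bags: B1 = {4, 5, 11, 12}  B2 = {4, 5, 11, 13}  B3 = {3, 5, 11, 13}  B4 = {3, 5, 8, 13}  B5 = {0, 3, 8, 13}  B6 = {0, 3, 8, 9}  B7 = {0, 6, 8, 9}  B8 = {0, 6, 9, 10}  B9 = {2, 6, 9, 10}  B10 = {2, 6, 10, 14}  B11 = {1, 2, 10, 14}  B12 = {1, 2, 7, 14}
Tree: B1–B2, B2–B3, B3–B4, B4–B5, B5–B6, B6–B7, B7–B8, B8–B9, B9–B10, B10–B11, B11–B12
The largest bag has 4 vertices, giving width 3; this decomposition certifies tw(G) ≤ 3. For the lower bound: the 4 vertex sets {4,11,12}, {5}, {13}, {0,3,8,9} are disjoint, each induces a connected subgraph, and every pair is joined by at least one edge of G. Contracting each set to a single vertex therefore yields K_{4} as a minor, and since treewidth is minor-monotone, tw(G) ≥ tw(K_{4}) = 3. The upper and lower bounds meet at 3, so that is the treewidth.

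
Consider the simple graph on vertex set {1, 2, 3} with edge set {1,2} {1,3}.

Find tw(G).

1

A width-1 tree decomposition is:
Bags: B1 = {1, 3}  B2 = {1, 2}
Tree: B1–B2
Each bag holds 2 vertices, so the decomposition has width 1, which upper-bounds the treewidth. Any graph with an edge has treewidth ≥ 1, and G has the edge 3–1. Therefore the treewidth is 1.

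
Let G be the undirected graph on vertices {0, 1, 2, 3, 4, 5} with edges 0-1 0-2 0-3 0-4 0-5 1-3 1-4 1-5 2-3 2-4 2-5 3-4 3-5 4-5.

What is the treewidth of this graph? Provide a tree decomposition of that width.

Every bag has size at most 5, so the width is 5 − 1 = 4 and tw(G) ≤ 4. For the lower bound, the 5 vertices {0, 1, 3, 4, 5} are pairwise adjacent, and any tree decomposition puts a clique entirely inside one bag — forcing width ≥ 4. Therefore the treewidth is 4.

Treewidth 4.
One optimal decomposition is:
Bags: B1 = {0, 2, 3, 4, 5}  B2 = {0, 1, 3, 4, 5}
Tree: B1–B2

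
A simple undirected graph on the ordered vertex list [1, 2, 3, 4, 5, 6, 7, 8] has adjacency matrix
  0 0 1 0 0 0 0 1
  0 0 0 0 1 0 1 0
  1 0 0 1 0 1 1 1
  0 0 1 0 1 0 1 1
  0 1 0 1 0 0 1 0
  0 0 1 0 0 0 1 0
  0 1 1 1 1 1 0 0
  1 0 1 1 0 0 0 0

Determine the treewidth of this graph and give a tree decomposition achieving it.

Each bag holds 3 vertices, so the decomposition has width 2, which upper-bounds the treewidth. Conversely, {2, 5, 7} is a clique of size 3, and the vertices of any clique must share a bag in every tree decomposition; so some bag has ≥ 3 vertices and tw(G) ≥ 2. Therefore the treewidth is 2.

Treewidth 2.
One such decomposition:
Bags: B1 = {3, 4, 7}  B2 = {3, 6, 7}  B3 = {3, 4, 8}  B4 = {1, 3, 8}  B5 = {4, 5, 7}  B6 = {2, 5, 7}
Tree: B1–B2, B1–B3, B3–B4, B1–B5, B5–B6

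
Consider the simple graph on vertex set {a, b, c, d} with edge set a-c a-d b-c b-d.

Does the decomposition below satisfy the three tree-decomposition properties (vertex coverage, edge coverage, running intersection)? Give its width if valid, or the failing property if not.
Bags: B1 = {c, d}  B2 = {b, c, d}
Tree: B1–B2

No — vertex a appears in no bag.

A tree decomposition must satisfy three properties: every vertex lies in some bag; for every edge, both endpoints lie together in some bag; and for every vertex, the bags containing it form a connected subtree. Here vertex a appears in no bag, so the decomposition is invalid.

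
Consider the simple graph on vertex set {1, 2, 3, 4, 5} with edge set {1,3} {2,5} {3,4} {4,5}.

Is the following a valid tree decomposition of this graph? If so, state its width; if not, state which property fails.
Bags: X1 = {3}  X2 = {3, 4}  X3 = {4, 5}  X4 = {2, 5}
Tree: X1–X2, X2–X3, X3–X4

No — vertex 1 appears in no bag.

A tree decomposition must satisfy three properties: every vertex lies in some bag; for every edge, both endpoints lie together in some bag; and for every vertex, the bags containing it form a connected subtree. Here vertex 1 appears in no bag, so the decomposition is invalid.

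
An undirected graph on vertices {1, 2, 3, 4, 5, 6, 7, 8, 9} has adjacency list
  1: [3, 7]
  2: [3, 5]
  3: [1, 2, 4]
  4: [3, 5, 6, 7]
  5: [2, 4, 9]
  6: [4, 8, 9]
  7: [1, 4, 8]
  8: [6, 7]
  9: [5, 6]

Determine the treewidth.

A width-3 tree decomposition is:
Bags: B1 = {5, 6, 8, 9}  B2 = {4, 5, 6, 8}  B3 = {4, 5, 7, 8}  B4 = {2, 4, 5, 7}  B5 = {2, 3, 4, 7}  B6 = {1, 2, 3, 7}
Tree: B1–B2, B2–B3, B3–B4, B4–B5, B5–B6
The largest bag has 4 vertices, giving width 3; this decomposition certifies tw(G) ≤ 3. For the lower bound: the 4 vertex sets {6,8,9}, {5}, {4}, {1,2,3,7} are disjoint, each induces a connected subgraph, and every pair is joined by at least one edge of G. Contracting each set to a single vertex therefore yields K_{4} as a minor, and since treewidth is minor-monotone, tw(G) ≥ tw(K_{4}) = 3. Therefore the treewidth is 3.

3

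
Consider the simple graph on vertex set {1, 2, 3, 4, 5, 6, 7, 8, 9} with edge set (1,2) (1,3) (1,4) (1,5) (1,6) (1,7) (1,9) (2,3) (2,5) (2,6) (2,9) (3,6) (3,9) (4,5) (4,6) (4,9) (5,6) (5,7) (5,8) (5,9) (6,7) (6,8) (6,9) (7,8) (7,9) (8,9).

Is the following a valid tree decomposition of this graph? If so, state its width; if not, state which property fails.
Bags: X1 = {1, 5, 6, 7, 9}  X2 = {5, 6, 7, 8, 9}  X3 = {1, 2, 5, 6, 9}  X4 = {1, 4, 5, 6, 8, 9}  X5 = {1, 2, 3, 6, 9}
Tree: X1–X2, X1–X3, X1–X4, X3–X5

A tree decomposition must satisfy three properties: every vertex lies in some bag; for every edge, both endpoints lie together in some bag; and for every vertex, the bags containing it form a connected subtree. Here bags containing vertex 8 are not connected in the tree, so the decomposition is invalid.

No — bags containing vertex 8 are not connected in the tree.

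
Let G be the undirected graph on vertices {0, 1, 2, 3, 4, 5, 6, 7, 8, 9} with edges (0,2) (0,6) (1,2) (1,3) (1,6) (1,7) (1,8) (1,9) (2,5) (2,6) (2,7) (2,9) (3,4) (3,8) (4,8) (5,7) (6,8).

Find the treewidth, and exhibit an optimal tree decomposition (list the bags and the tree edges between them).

Every bag has size at most 3, so the width is 3 − 1 = 2 and tw(G) ≤ 2. For the lower bound, the 3 vertices {0, 2, 6} are pairwise adjacent, and any tree decomposition puts a clique entirely inside one bag — forcing width ≥ 2. Combining the bounds, tw(G) = 2.

Treewidth 2.
One optimal decomposition is:
Bags: B1 = {1, 3, 8}  B2 = {1, 6, 8}  B3 = {1, 2, 6}  B4 = {1, 2, 9}  B5 = {0, 2, 6}  B6 = {1, 2, 7}  B7 = {2, 5, 7}  B8 = {3, 4, 8}
Tree: B1–B2, B2–B3, B3–B4, B3–B5, B4–B6, B6–B7, B1–B8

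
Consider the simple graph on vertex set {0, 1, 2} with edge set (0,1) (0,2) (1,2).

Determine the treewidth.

2

A width-2 tree decomposition is:
Bags: B1 = {0, 1, 2}
Tree: (single bag)
With just one bag of size 3, the width is 3 − 1 = 2, so tw(G) ≤ 2. Conversely, {0, 1, 2} is a clique of size 3, and the vertices of any clique must share a bag in every tree decomposition; so some bag has ≥ 3 vertices and tw(G) ≥ 2. The upper and lower bounds meet at 2, so that is the treewidth.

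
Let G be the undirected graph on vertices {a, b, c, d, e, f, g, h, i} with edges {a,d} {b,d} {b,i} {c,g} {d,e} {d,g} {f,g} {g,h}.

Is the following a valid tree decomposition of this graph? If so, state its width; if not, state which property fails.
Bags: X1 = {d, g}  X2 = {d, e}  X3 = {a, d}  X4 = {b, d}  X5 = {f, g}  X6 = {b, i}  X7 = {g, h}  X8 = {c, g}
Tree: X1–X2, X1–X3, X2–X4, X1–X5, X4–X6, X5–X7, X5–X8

Vertex coverage: the bags together contain {a, b, c, d, e, f, g, h, i}, the full vertex set. Edge coverage: each edge of G has both endpoints in at least one bag. Running intersection: for every vertex, the bags containing it form a connected subtree. All three properties hold, so this is a valid tree decomposition of width max|bag| − 1 = 1, and hence tw(G) ≤ 1.

Yes; width 1.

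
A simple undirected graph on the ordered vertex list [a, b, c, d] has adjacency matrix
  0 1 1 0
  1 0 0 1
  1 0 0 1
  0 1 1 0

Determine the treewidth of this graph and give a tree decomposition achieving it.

Each bag holds 3 vertices, so the decomposition has width 2, which upper-bounds the treewidth. The edges a–c–d–b–a form a cycle, so G is not a tree and its treewidth is at least 2. Hence tw(G) = 2 exactly.

Treewidth 2.
One such decomposition:
Bags: B1 = {a, c, d}  B2 = {a, b, d}
Tree: B1–B2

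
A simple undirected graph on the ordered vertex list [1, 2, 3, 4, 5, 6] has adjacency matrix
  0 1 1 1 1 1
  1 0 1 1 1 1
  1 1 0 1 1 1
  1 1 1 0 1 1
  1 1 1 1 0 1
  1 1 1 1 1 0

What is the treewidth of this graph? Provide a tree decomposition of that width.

With just one bag of size 6, the width is 6 − 1 = 5, so tw(G) ≤ 5. On the other hand G contains the 6-clique {1, 2, 3, 4, 5, 6}. A clique must lie in a single bag of any decomposition, so no decomposition can have width below 5. Therefore the treewidth is 5.

Treewidth 5.
One optimal decomposition is:
Bags: B1 = {1, 2, 3, 4, 5, 6}
Tree: (single bag)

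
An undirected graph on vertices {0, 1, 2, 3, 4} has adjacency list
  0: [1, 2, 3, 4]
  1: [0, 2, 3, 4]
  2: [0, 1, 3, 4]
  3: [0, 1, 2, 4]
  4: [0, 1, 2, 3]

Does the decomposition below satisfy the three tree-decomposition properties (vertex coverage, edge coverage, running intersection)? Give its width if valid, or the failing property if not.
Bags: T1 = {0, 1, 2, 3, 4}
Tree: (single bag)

Yes; width 4.

Every vertex of G appears in some bag (union = {0, 1, 2, 3, 4}); every edge is covered by a bag; and for each vertex v the set of bags containing v is connected in the bag tree. The decomposition is therefore valid. The largest bag has 5 vertices, so the width is 4.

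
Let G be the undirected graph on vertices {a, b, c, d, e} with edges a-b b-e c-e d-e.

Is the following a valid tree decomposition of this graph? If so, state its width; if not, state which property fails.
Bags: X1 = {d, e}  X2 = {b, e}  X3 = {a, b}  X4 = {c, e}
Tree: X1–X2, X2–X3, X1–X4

Yes; width 1.

Every vertex of G appears in some bag (union = {a, b, c, d, e}); every edge is covered by a bag; and for each vertex v the set of bags containing v is connected in the bag tree. The decomposition is therefore valid. The largest bag has 2 vertices, so the width is 1.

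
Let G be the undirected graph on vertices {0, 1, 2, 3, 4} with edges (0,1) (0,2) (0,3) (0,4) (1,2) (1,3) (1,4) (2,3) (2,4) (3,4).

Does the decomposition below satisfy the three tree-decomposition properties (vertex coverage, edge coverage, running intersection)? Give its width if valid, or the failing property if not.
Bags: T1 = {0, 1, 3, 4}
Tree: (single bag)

A tree decomposition must satisfy three properties: every vertex lies in some bag; for every edge, both endpoints lie together in some bag; and for every vertex, the bags containing it form a connected subtree. Here vertex 2 appears in no bag, so the decomposition is invalid.

No — vertex 2 appears in no bag.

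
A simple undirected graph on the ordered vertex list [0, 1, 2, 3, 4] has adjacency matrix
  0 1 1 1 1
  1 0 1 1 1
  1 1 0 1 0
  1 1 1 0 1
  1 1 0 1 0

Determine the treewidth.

3

A width-3 tree decomposition is:
Bags: B1 = {0, 1, 3, 4}  B2 = {0, 1, 2, 3}
Tree: B1–B2
The largest bag has 4 vertices, giving width 3; this decomposition certifies tw(G) ≤ 3. For the lower bound, the 4 vertices {0, 1, 2, 3} are pairwise adjacent, and any tree decomposition puts a clique entirely inside one bag — forcing width ≥ 3. The upper and lower bounds meet at 3, so that is the treewidth.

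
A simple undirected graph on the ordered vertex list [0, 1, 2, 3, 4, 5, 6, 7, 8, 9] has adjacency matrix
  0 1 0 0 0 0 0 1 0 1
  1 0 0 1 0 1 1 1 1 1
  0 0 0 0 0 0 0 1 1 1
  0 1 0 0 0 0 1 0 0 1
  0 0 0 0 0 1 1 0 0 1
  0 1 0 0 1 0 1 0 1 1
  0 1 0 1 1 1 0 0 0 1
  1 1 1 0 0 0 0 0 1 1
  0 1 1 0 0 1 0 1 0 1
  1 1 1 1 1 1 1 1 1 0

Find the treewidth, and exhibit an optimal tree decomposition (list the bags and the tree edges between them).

Treewidth 3.
One optimal decomposition is:
Bags: B1 = {1, 5, 8, 9}  B2 = {1, 7, 8, 9}  B3 = {1, 5, 6, 9}  B4 = {4, 5, 6, 9}  B5 = {0, 1, 7, 9}  B6 = {1, 3, 6, 9}  B7 = {2, 7, 8, 9}
Tree: B1–B2, B1–B3, B3–B4, B2–B5, B3–B6, B2–B7

The largest bag has 4 vertices, giving width 3; this decomposition certifies tw(G) ≤ 3. For the lower bound, the 4 vertices {0, 1, 7, 9} are pairwise adjacent, and any tree decomposition puts a clique entirely inside one bag — forcing width ≥ 3. Combining the bounds, tw(G) = 3.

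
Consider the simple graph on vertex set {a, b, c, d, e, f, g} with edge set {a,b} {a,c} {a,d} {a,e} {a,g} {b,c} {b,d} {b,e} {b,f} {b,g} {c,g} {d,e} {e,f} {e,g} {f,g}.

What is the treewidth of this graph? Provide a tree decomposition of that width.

Treewidth 3.
One optimal decomposition is:
Bags: B1 = {a, b, e, g}  B2 = {a, b, d, e}  B3 = {a, b, c, g}  B4 = {b, e, f, g}
Tree: B1–B2, B1–B3, B1–B4

The largest bag has 4 vertices, giving width 3; this decomposition certifies tw(G) ≤ 3. On the other hand G contains the 4-clique {a, b, d, e}. A clique must lie in a single bag of any decomposition, so no decomposition can have width below 3. Hence tw(G) = 3 exactly.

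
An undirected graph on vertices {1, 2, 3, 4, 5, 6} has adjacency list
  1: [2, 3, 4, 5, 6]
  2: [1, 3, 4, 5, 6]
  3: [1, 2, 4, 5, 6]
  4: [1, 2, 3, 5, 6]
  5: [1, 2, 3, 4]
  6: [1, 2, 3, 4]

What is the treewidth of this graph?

4

A width-4 tree decomposition is:
Bags: B1 = {1, 2, 3, 4, 5}  B2 = {1, 2, 3, 4, 6}
Tree: B1–B2
Each bag holds 5 vertices, so the decomposition has width 4, which upper-bounds the treewidth. For the lower bound, the 5 vertices {1, 2, 3, 4, 5} are pairwise adjacent, and any tree decomposition puts a clique entirely inside one bag — forcing width ≥ 4. Combining the bounds, tw(G) = 4.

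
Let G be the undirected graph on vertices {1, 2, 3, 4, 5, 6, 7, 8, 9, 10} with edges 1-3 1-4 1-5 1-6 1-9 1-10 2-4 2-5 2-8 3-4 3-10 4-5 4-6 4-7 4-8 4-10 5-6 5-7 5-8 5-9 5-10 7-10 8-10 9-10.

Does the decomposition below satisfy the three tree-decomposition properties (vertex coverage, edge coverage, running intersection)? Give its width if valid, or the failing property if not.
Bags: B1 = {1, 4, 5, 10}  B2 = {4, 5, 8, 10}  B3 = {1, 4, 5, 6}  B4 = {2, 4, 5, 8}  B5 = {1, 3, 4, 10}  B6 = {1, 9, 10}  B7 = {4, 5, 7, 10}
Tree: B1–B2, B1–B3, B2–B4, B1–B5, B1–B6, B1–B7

No — edge (5,9) lies in no bag.

A tree decomposition must satisfy three properties: every vertex lies in some bag; for every edge, both endpoints lie together in some bag; and for every vertex, the bags containing it form a connected subtree. Here edge (5,9) lies in no bag, so the decomposition is invalid.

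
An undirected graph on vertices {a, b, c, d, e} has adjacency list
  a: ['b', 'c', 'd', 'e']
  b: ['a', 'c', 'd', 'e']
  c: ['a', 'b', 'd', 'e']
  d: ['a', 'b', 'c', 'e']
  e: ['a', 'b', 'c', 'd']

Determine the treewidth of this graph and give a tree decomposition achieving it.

With just one bag of size 5, the width is 5 − 1 = 4, so tw(G) ≤ 4. Conversely, {a, b, c, d, e} is a clique of size 5, and the vertices of any clique must share a bag in every tree decomposition; so some bag has ≥ 5 vertices and tw(G) ≥ 4. The upper and lower bounds meet at 4, so that is the treewidth.

Treewidth 4.
One such decomposition:
Bags: B1 = {a, b, c, d, e}
Tree: (single bag)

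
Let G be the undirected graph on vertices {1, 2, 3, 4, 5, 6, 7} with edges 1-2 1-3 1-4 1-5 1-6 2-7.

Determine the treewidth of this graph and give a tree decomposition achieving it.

The largest bag has 2 vertices, giving width 1; this decomposition certifies tw(G) ≤ 1. Since G has at least one edge (e.g. 1–2), it is not an edgeless graph, so tw(G) ≥ 1. Combining the bounds, tw(G) = 1.

Treewidth 1.
One optimal decomposition is:
Bags: B1 = {1, 2}  B2 = {1, 4}  B3 = {1, 6}  B4 = {2, 7}  B5 = {1, 3}  B6 = {1, 5}
Tree: B1–B2, B2–B3, B1–B4, B1–B5, B1–B6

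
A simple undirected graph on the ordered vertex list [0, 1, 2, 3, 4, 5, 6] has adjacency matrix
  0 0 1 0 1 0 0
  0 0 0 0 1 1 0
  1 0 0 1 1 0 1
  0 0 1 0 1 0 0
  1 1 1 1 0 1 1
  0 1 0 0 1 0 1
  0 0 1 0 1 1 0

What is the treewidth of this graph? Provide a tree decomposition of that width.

Each bag holds 3 vertices, so the decomposition has width 2, which upper-bounds the treewidth. On the other hand G contains the 3-clique {1, 4, 5}. A clique must lie in a single bag of any decomposition, so no decomposition can have width below 2. Hence tw(G) = 2 exactly.

Treewidth 2.
One optimal decomposition is:
Bags: B1 = {2, 4, 6}  B2 = {4, 5, 6}  B3 = {0, 2, 4}  B4 = {1, 4, 5}  B5 = {2, 3, 4}
Tree: B1–B2, B1–B3, B2–B4, B1–B5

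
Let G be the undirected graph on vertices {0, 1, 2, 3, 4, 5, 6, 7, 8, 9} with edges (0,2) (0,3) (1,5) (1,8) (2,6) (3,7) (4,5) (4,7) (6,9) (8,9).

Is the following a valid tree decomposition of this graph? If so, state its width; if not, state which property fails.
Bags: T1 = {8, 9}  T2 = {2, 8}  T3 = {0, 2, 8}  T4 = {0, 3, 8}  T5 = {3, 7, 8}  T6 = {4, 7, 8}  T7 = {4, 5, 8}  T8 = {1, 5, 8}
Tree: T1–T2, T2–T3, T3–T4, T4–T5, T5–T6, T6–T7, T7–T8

A tree decomposition must satisfy three properties: every vertex lies in some bag; for every edge, both endpoints lie together in some bag; and for every vertex, the bags containing it form a connected subtree. Here vertex 6 appears in no bag, so the decomposition is invalid.

No — vertex 6 appears in no bag.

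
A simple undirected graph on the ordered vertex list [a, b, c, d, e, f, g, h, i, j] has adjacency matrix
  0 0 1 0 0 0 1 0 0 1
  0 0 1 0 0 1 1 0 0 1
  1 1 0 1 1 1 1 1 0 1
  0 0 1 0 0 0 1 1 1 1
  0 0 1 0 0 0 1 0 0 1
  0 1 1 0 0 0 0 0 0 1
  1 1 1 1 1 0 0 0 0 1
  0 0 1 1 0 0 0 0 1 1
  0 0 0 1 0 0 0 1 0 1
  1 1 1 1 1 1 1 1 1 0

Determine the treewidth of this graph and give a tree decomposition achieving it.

Treewidth 3.
One optimal decomposition is:
Bags: B1 = {c, d, g, j}  B2 = {c, e, g, j}  B3 = {c, d, h, j}  B4 = {b, c, g, j}  B5 = {d, h, i, j}  B6 = {a, c, g, j}  B7 = {b, c, f, j}
Tree: B1–B2, B1–B3, B1–B4, B3–B5, B4–B6, B4–B7

Each bag holds 4 vertices, so the decomposition has width 3, which upper-bounds the treewidth. For the lower bound, the 4 vertices {c, d, g, j} are pairwise adjacent, and any tree decomposition puts a clique entirely inside one bag — forcing width ≥ 3. The upper and lower bounds meet at 3, so that is the treewidth.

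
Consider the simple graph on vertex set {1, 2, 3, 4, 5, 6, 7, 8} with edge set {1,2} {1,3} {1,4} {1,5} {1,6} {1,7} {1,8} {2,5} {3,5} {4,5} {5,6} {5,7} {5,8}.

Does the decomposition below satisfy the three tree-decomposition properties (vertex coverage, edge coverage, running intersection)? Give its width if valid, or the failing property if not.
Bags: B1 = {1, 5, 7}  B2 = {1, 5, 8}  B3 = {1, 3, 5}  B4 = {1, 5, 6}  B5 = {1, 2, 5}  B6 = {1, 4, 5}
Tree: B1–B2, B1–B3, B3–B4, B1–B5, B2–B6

Yes; width 2.

Checking the three conditions: (i) the bags cover all of {1, 2, 3, 4, 5, 6, 7, 8}; (ii) for each edge, some bag contains both endpoints; (iii) the bags containing any fixed vertex form a subtree. All hold, so the decomposition is valid with width 3 − 1 = 2.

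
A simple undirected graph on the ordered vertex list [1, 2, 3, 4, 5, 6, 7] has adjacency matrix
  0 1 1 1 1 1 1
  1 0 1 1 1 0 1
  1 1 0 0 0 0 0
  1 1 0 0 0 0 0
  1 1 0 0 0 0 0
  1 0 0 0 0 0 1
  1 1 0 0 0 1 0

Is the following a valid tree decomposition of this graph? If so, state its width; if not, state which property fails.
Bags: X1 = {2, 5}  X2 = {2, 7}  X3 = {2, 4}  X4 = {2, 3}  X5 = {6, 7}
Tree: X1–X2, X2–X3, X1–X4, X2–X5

No — vertex 1 appears in no bag.

A tree decomposition must satisfy three properties: every vertex lies in some bag; for every edge, both endpoints lie together in some bag; and for every vertex, the bags containing it form a connected subtree. Here vertex 1 appears in no bag, so the decomposition is invalid.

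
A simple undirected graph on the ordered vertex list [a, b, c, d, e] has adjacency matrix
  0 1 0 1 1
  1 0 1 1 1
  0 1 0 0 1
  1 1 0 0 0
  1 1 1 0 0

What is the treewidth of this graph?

A width-2 tree decomposition is:
Bags: B1 = {a, b, e}  B2 = {b, c, e}  B3 = {a, b, d}
Tree: B1–B2, B1–B3
Each bag holds 3 vertices, so the decomposition has width 2, which upper-bounds the treewidth. On the other hand G contains the 3-clique {a, b, d}. A clique must lie in a single bag of any decomposition, so no decomposition can have width below 2. Combining the bounds, tw(G) = 2.

2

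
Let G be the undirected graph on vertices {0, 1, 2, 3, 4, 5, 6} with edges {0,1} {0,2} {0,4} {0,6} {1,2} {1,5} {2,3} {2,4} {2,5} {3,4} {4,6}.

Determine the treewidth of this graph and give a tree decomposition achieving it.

Treewidth 2.
One optimal decomposition is:
Bags: B1 = {2, 3, 4}  B2 = {0, 2, 4}  B3 = {0, 1, 2}  B4 = {0, 4, 6}  B5 = {1, 2, 5}
Tree: B1–B2, B2–B3, B2–B4, B3–B5

The largest bag has 3 vertices, giving width 2; this decomposition certifies tw(G) ≤ 2. Conversely, {0, 1, 2} is a clique of size 3, and the vertices of any clique must share a bag in every tree decomposition; so some bag has ≥ 3 vertices and tw(G) ≥ 2. Hence tw(G) = 2 exactly.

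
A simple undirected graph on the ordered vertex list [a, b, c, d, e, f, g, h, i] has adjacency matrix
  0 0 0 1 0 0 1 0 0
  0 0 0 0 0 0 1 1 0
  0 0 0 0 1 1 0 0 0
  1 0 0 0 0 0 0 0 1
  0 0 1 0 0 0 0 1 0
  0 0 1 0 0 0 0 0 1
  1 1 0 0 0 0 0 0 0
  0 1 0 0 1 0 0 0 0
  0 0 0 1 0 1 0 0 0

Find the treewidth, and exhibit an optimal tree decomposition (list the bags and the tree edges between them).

Treewidth 2.
One such decomposition:
Bags: B1 = {b, g, h}  B2 = {e, g, h}  B3 = {c, e, g}  B4 = {c, f, g}  B5 = {f, g, i}  B6 = {d, g, i}  B7 = {a, d, g}
Tree: B1–B2, B2–B3, B3–B4, B4–B5, B5–B6, B6–B7

Each bag holds 3 vertices, so the decomposition has width 2, which upper-bounds the treewidth. Since g–b–h–e–c–f–i–d–a–g is a cycle in G, G is not acyclic. Forests are exactly the graphs of treewidth ≤ 1, so tw(G) ≥ 2. Therefore the treewidth is 2.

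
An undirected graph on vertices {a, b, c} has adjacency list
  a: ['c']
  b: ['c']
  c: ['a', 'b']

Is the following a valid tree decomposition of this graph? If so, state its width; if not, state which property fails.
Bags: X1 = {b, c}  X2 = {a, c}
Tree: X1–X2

Yes; width 1.

Every vertex of G appears in some bag (union = {a, b, c}); every edge is covered by a bag; and for each vertex v the set of bags containing v is connected in the bag tree. The decomposition is therefore valid. The largest bag has 2 vertices, so the width is 1.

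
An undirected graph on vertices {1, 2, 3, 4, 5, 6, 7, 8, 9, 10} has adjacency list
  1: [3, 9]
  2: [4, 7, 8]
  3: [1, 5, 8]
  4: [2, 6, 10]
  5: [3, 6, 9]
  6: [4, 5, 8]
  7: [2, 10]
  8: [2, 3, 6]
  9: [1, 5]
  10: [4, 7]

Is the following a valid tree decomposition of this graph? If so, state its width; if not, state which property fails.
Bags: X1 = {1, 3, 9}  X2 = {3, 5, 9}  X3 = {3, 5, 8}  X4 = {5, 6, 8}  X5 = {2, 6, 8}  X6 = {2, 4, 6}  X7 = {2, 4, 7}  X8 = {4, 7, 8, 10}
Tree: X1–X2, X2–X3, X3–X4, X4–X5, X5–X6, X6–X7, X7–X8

A tree decomposition must satisfy three properties: every vertex lies in some bag; for every edge, both endpoints lie together in some bag; and for every vertex, the bags containing it form a connected subtree. Here bags containing vertex 8 are not connected in the tree, so the decomposition is invalid.

No — bags containing vertex 8 are not connected in the tree.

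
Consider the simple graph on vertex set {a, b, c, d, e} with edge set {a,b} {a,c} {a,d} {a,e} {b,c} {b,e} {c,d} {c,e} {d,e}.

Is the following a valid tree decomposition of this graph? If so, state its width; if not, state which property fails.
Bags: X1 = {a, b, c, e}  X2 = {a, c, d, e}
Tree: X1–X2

Yes; width 3.

Every vertex of G appears in some bag (union = {a, b, c, d, e}); every edge is covered by a bag; and for each vertex v the set of bags containing v is connected in the bag tree. The decomposition is therefore valid. The largest bag has 4 vertices, so the width is 3.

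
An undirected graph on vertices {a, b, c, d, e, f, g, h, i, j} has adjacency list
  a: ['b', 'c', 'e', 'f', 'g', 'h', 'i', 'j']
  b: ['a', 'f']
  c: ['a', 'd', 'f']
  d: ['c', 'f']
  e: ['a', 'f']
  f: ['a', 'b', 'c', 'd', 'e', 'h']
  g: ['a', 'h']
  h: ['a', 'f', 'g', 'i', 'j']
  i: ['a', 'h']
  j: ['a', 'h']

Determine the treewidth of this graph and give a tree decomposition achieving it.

Treewidth 2.
Bags: B1 = {a, b, f}  B2 = {a, f, h}  B3 = {a, e, f}  B4 = {a, h, j}  B5 = {a, c, f}  B6 = {a, h, i}  B7 = {a, g, h}  B8 = {c, d, f}
Tree: B1–B2, B1–B3, B2–B4, B1–B5, B4–B6, B4–B7, B5–B8

The largest bag has 3 vertices, giving width 2; this decomposition certifies tw(G) ≤ 2. For the lower bound, the 3 vertices {c, d, f} are pairwise adjacent, and any tree decomposition puts a clique entirely inside one bag — forcing width ≥ 2. The upper and lower bounds meet at 2, so that is the treewidth.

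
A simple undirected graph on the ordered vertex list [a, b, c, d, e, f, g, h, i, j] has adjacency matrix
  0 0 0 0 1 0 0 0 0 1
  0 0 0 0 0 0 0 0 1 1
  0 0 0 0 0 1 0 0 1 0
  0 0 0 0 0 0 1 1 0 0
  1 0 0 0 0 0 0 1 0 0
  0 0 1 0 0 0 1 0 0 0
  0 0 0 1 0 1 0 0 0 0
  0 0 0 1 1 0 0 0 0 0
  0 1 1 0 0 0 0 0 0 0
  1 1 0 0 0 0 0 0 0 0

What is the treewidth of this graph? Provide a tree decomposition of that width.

The largest bag has 3 vertices, giving width 2; this decomposition certifies tw(G) ≤ 2. The edges a–e–h–d–g–f–c–i–b–j–a form a cycle, so G is not a tree and its treewidth is at least 2. The upper and lower bounds meet at 2, so that is the treewidth.

Treewidth 2.
Bags: B1 = {a, e, h}  B2 = {a, d, h}  B3 = {a, d, g}  B4 = {a, f, g}  B5 = {a, c, f}  B6 = {a, c, i}  B7 = {a, b, i}  B8 = {a, b, j}
Tree: B1–B2, B2–B3, B3–B4, B4–B5, B5–B6, B6–B7, B7–B8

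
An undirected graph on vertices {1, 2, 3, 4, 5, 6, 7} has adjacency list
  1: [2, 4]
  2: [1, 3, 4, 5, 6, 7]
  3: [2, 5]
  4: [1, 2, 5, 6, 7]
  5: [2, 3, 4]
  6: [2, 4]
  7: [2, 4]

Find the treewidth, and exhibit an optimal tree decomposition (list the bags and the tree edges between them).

Treewidth 2.
One optimal decomposition is:
Bags: B1 = {1, 2, 4}  B2 = {2, 4, 5}  B3 = {2, 4, 7}  B4 = {2, 4, 6}  B5 = {2, 3, 5}
Tree: B1–B2, B2–B3, B1–B4, B2–B5

The largest bag has 3 vertices, giving width 2; this decomposition certifies tw(G) ≤ 2. For the lower bound, the 3 vertices {2, 3, 5} are pairwise adjacent, and any tree decomposition puts a clique entirely inside one bag — forcing width ≥ 2. The upper and lower bounds meet at 2, so that is the treewidth.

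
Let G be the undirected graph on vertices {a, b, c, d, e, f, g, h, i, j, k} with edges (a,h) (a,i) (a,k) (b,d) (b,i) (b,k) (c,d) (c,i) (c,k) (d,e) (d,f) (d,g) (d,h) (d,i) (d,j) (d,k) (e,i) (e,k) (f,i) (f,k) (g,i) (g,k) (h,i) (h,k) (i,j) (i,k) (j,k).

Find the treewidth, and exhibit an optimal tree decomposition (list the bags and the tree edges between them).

Every bag has size at most 4, so the width is 4 − 1 = 3 and tw(G) ≤ 3. Conversely, {d, f, i, k} is a clique of size 4, and the vertices of any clique must share a bag in every tree decomposition; so some bag has ≥ 4 vertices and tw(G) ≥ 3. Combining the bounds, tw(G) = 3.

Treewidth 3.
One such decomposition:
Bags: B1 = {d, h, i, k}  B2 = {b, d, i, k}  B3 = {a, h, i, k}  B4 = {d, g, i, k}  B5 = {c, d, i, k}  B6 = {d, f, i, k}  B7 = {d, e, i, k}  B8 = {d, i, j, k}
Tree: B1–B2, B1–B3, B2–B4, B2–B5, B4–B6, B5–B7, B4–B8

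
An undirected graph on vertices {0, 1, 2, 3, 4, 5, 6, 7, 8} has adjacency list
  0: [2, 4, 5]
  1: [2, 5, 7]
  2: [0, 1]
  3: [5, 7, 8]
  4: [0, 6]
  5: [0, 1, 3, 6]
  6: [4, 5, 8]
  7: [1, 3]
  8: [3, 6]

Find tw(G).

A width-3 tree decomposition is:
Bags: B1 = {3, 6, 7, 8}  B2 = {3, 5, 6, 7}  B3 = {1, 5, 6, 7}  B4 = {1, 4, 5, 6}  B5 = {0, 1, 4, 5}  B6 = {0, 1, 2, 4}
Tree: B1–B2, B2–B3, B3–B4, B4–B5, B5–B6
The largest bag has 4 vertices, giving width 3; this decomposition certifies tw(G) ≤ 3. For the lower bound: the 4 vertex sets {3,7,8}, {6}, {5}, {0,1,2,4} are disjoint, each induces a connected subgraph, and every pair is joined by at least one edge of G. Contracting each set to a single vertex therefore yields K_{4} as a minor, and since treewidth is minor-monotone, tw(G) ≥ tw(K_{4}) = 3. Hence tw(G) = 3 exactly.

3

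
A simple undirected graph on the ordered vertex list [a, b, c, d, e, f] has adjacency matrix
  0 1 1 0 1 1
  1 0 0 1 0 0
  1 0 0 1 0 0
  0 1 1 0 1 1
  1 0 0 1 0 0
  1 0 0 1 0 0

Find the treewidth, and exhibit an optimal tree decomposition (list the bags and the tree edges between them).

Treewidth 2.
One such decomposition:
Bags: B1 = {a, d, f}  B2 = {a, b, d}  B3 = {a, c, d}  B4 = {a, d, e}
Tree: B1–B2, B2–B3, B3–B4

The largest bag has 3 vertices, giving width 2; this decomposition certifies tw(G) ≤ 2. The edges f–d–b–a–f form a cycle, so G is not a tree and its treewidth is at least 2. The upper and lower bounds meet at 2, so that is the treewidth.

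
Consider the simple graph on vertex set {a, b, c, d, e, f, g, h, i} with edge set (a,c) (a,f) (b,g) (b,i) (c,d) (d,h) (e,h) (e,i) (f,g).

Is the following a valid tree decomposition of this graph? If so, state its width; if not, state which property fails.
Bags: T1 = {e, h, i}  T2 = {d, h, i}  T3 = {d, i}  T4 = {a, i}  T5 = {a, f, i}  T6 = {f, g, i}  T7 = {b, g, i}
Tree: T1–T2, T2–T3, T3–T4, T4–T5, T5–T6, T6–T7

No — vertex c appears in no bag.

A tree decomposition must satisfy three properties: every vertex lies in some bag; for every edge, both endpoints lie together in some bag; and for every vertex, the bags containing it form a connected subtree. Here vertex c appears in no bag, so the decomposition is invalid.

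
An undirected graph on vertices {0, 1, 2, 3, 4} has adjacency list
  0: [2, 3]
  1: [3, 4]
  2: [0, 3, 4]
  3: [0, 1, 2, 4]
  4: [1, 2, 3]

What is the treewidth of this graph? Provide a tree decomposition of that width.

Treewidth 2.
One such decomposition:
Bags: B1 = {1, 3, 4}  B2 = {2, 3, 4}  B3 = {0, 2, 3}
Tree: B1–B2, B2–B3

Each bag holds 3 vertices, so the decomposition has width 2, which upper-bounds the treewidth. Conversely, {1, 3, 4} is a clique of size 3, and the vertices of any clique must share a bag in every tree decomposition; so some bag has ≥ 3 vertices and tw(G) ≥ 2. Combining the bounds, tw(G) = 2.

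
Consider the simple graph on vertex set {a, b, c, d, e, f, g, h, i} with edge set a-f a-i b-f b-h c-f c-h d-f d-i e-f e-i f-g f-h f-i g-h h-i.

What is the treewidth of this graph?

2

A width-2 tree decomposition is:
Bags: B1 = {f, h, i}  B2 = {b, f, h}  B3 = {d, f, i}  B4 = {c, f, h}  B5 = {f, g, h}  B6 = {a, f, i}  B7 = {e, f, i}
Tree: B1–B2, B1–B3, B1–B4, B4–B5, B1–B6, B6–B7
Each bag holds 3 vertices, so the decomposition has width 2, which upper-bounds the treewidth. Conversely, {d, f, i} is a clique of size 3, and the vertices of any clique must share a bag in every tree decomposition; so some bag has ≥ 3 vertices and tw(G) ≥ 2. Therefore the treewidth is 2.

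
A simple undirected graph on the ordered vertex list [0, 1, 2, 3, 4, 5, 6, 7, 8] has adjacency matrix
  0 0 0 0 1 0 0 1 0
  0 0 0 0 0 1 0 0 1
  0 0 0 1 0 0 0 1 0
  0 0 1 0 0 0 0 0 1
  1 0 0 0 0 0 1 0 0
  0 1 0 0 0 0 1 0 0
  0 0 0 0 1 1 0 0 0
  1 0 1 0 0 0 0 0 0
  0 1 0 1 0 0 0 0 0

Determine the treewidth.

2

A width-2 tree decomposition is:
Bags: B1 = {1, 3, 8}  B2 = {1, 2, 3}  B3 = {1, 2, 7}  B4 = {0, 1, 7}  B5 = {0, 1, 4}  B6 = {1, 4, 6}  B7 = {1, 5, 6}
Tree: B1–B2, B2–B3, B3–B4, B4–B5, B5–B6, B6–B7
Each bag holds 3 vertices, so the decomposition has width 2, which upper-bounds the treewidth. For the lower bound, G contains the cycle 1–8–3–2–7–0–4–6–5–1, so G is not a forest; only forests have treewidth ≤ 1, hence tw(G) ≥ 2. Combining the bounds, tw(G) = 2.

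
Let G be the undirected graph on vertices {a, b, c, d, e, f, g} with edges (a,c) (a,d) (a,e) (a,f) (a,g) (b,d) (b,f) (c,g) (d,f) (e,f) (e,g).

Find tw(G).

2

A width-2 tree decomposition is:
Bags: B1 = {a, e, f}  B2 = {a, e, g}  B3 = {a, d, f}  B4 = {b, d, f}  B5 = {a, c, g}
Tree: B1–B2, B1–B3, B3–B4, B2–B5
Each bag holds 3 vertices, so the decomposition has width 2, which upper-bounds the treewidth. On the other hand G contains the 3-clique {a, e, g}. A clique must lie in a single bag of any decomposition, so no decomposition can have width below 2. Combining the bounds, tw(G) = 2.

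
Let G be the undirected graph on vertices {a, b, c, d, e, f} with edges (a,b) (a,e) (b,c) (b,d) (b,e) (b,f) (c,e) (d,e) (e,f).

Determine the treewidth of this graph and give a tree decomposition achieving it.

Every bag has size at most 3, so the width is 3 − 1 = 2 and tw(G) ≤ 2. Conversely, {b, d, e} is a clique of size 3, and the vertices of any clique must share a bag in every tree decomposition; so some bag has ≥ 3 vertices and tw(G) ≥ 2. Combining the bounds, tw(G) = 2.

Treewidth 2.
One optimal decomposition is:
Bags: B1 = {b, d, e}  B2 = {a, b, e}  B3 = {b, c, e}  B4 = {b, e, f}
Tree: B1–B2, B2–B3, B1–B4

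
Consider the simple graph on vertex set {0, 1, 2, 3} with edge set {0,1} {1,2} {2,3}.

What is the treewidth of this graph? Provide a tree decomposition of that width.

Treewidth 1.
One such decomposition:
Bags: B1 = {0, 1}  B2 = {1, 2}  B3 = {2, 3}
Tree: B1–B2, B2–B3

Every bag has size at most 2, so the width is 2 − 1 = 1 and tw(G) ≤ 1. Any graph with an edge has treewidth ≥ 1, and G has the edge 0–1. Combining the bounds, tw(G) = 1.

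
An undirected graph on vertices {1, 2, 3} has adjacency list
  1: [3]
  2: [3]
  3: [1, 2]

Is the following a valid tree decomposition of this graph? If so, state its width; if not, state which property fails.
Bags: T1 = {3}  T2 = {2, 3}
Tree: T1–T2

A tree decomposition must satisfy three properties: every vertex lies in some bag; for every edge, both endpoints lie together in some bag; and for every vertex, the bags containing it form a connected subtree. Here vertex 1 appears in no bag, so the decomposition is invalid.

No — vertex 1 appears in no bag.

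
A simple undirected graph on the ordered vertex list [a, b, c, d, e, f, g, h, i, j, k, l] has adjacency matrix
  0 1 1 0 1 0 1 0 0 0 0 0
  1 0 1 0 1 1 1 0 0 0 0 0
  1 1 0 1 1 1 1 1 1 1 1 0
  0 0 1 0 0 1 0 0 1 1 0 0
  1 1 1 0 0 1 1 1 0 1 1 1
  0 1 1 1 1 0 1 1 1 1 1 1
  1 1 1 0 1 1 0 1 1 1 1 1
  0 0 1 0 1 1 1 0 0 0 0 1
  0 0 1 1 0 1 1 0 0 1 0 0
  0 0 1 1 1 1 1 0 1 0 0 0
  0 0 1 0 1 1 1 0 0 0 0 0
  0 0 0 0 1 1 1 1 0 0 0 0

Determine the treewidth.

A width-4 tree decomposition is:
Bags: B1 = {e, f, g, h, l}  B2 = {c, e, f, g, h}  B3 = {b, c, e, f, g}  B4 = {c, e, f, g, j}  B5 = {a, b, c, e, g}  B6 = {c, f, g, i, j}  B7 = {c, e, f, g, k}  B8 = {c, d, f, i, j}
Tree: B1–B2, B2–B3, B2–B4, B3–B5, B4–B6, B2–B7, B6–B8
The largest bag has 5 vertices, giving width 4; this decomposition certifies tw(G) ≤ 4. For the lower bound, the 5 vertices {a, b, c, e, g} are pairwise adjacent, and any tree decomposition puts a clique entirely inside one bag — forcing width ≥ 4. Therefore the treewidth is 4.

4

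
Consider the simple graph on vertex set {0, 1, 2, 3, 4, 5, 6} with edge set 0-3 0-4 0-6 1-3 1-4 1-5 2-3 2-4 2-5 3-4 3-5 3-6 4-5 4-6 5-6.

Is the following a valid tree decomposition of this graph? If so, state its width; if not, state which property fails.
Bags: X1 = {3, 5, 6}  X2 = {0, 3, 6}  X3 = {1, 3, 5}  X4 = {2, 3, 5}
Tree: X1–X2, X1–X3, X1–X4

No — vertex 4 appears in no bag.

A tree decomposition must satisfy three properties: every vertex lies in some bag; for every edge, both endpoints lie together in some bag; and for every vertex, the bags containing it form a connected subtree. Here vertex 4 appears in no bag, so the decomposition is invalid.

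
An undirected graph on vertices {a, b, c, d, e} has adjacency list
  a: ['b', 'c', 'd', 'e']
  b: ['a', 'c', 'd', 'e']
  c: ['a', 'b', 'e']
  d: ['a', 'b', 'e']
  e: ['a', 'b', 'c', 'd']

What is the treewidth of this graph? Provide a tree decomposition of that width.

Each bag holds 4 vertices, so the decomposition has width 3, which upper-bounds the treewidth. Conversely, {a, b, d, e} is a clique of size 4, and the vertices of any clique must share a bag in every tree decomposition; so some bag has ≥ 4 vertices and tw(G) ≥ 3. Therefore the treewidth is 3.

Treewidth 3.
Bags: B1 = {a, b, c, e}  B2 = {a, b, d, e}
Tree: B1–B2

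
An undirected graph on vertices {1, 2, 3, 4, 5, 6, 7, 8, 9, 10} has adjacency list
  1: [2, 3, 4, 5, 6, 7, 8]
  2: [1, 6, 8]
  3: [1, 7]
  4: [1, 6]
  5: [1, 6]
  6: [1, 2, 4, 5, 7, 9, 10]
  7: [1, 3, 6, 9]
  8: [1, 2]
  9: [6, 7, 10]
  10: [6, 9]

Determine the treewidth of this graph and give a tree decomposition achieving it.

The largest bag has 3 vertices, giving width 2; this decomposition certifies tw(G) ≤ 2. For the lower bound, the 3 vertices {1, 2, 8} are pairwise adjacent, and any tree decomposition puts a clique entirely inside one bag — forcing width ≥ 2. Hence tw(G) = 2 exactly.

Treewidth 2.
One such decomposition:
Bags: B1 = {6, 9, 10}  B2 = {6, 7, 9}  B3 = {1, 6, 7}  B4 = {1, 2, 6}  B5 = {1, 2, 8}  B6 = {1, 5, 6}  B7 = {1, 3, 7}  B8 = {1, 4, 6}
Tree: B1–B2, B2–B3, B3–B4, B4–B5, B4–B6, B3–B7, B3–B8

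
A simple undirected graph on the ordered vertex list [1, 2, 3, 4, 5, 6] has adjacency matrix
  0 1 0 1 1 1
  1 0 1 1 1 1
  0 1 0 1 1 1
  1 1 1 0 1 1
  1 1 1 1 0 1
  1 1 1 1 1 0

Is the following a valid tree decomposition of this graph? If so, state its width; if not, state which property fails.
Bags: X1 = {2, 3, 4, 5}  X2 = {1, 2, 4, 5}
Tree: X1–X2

No — vertex 6 appears in no bag.

A tree decomposition must satisfy three properties: every vertex lies in some bag; for every edge, both endpoints lie together in some bag; and for every vertex, the bags containing it form a connected subtree. Here vertex 6 appears in no bag, so the decomposition is invalid.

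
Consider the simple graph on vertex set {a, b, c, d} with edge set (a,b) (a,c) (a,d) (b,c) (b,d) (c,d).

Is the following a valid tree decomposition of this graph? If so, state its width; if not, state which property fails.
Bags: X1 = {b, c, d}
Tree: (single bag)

A tree decomposition must satisfy three properties: every vertex lies in some bag; for every edge, both endpoints lie together in some bag; and for every vertex, the bags containing it form a connected subtree. Here vertex a appears in no bag, so the decomposition is invalid.

No — vertex a appears in no bag.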